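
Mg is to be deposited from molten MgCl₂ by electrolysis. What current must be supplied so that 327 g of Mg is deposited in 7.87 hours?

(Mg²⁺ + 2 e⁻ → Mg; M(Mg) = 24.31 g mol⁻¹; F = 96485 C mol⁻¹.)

91.6 A

n(Mg) = 327 / 24.31 = 13.45 mol.
n(e⁻) = 2 × 13.45 = 26.90 mol.
Q = n(e⁻)·F = 26.90 × 96485 = 2596000 C.
I = Q/t = 2596000 / 28332 s = 91.6 A.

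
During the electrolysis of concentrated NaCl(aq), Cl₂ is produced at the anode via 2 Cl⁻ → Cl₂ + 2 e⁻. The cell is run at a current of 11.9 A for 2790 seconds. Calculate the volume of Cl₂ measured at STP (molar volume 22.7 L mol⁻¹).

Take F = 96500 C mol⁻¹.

3.90 L

Q = I·t = 11.90 A × 2790.0 s = 33200 C.
n(e⁻) = Q/F = 33200 / 96500 = 0.3441 mol.
2 electrons are transferred per Cl₂ molecule, so n(Cl₂) = 0.3441 / 2 = 0.1720 mol.
V = n × V_m = 0.1720 × 22.7 = 3.90 L.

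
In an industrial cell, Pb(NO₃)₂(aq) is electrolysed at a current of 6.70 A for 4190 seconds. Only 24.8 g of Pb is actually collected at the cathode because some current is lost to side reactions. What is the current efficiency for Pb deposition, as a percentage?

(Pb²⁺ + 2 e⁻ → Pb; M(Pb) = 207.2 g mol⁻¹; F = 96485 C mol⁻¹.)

82.3 %

Q = I·t = 6.700 × 4190.0 = 28070 C; n(e⁻) = 28070/96485 = 0.2910 mol.
Theoretical n(Pb) = n(e⁻)/2 = 0.1455 mol, i.e. m_theo = 0.1455 × 207.2 = 30.14 g.
Efficiency = m_actual / m_theo = 24.8 / 30.14 = 82.3 %.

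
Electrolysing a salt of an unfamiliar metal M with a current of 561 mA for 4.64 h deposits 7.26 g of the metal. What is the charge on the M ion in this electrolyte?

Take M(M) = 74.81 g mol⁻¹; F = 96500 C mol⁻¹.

+1

Q = I·t = 0.5610 A × 16704 s = 9371 C, so n(e⁻) = 9371/96500 = 0.09711 mol.
n(M) deposited = 7.26 / 74.81 = 0.09705 mol.
Electrons per atom = n(e⁻)/n(M) = 0.09711 / 0.09705 = 1.00 ≈ 1, so the ion is M⁺.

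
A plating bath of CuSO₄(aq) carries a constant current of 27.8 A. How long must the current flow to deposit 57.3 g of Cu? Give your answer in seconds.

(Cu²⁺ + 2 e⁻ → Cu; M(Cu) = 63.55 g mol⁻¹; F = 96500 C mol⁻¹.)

6260 s

n(Cu) = m/M = 57.3 / 63.55 = 0.9017 mol.
Each Cu atom requires 2 electrons, so n(e⁻) = 2 × 0.9017 = 1.803 mol.
Q = n(e⁻)·F = 1.803 × 96500 = 174000 C.
t = Q/I = 174000 / 27.80 A = 6260 s.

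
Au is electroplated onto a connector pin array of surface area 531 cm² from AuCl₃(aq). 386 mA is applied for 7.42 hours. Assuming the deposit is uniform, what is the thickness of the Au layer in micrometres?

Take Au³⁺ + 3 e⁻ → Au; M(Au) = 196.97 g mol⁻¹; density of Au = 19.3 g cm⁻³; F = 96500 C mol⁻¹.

Q = I·t = 0.3860 × 26712 = 10310 C; n(e⁻) = 0.1068 mol.
n(Au) = n(e⁻)/3 = 0.03562 mol, so m = 0.03562 × 196.97 = 7.015 g.
Volume = m/ρ = 7.015 / 19.3 = 0.3635 cm³.
Thickness = V/A = 0.3635 / 531 = 6.85 × 10⁻⁴ cm = 6.85 μm.

6.85 μm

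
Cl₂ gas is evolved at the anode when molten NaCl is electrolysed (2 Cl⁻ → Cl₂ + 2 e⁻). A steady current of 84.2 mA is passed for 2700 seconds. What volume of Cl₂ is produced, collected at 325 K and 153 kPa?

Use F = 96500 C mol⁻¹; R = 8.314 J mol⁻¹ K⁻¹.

Q = I·t = 0.08420 A × 2700.0 s = 227.3 C.
n(e⁻) = Q/F = 227.3 / 96500 = 0.002356 mol.
2 electrons are transferred per Cl₂ molecule, so n(Cl₂) = 0.002356 / 2 = 0.001178 mol.
V = nRT/P = (0.001178 × 8.314 × 325) / (153 × 10³ Pa) = 2.08 × 10⁻⁵ m³ = 0.0208 L.

0.0208 L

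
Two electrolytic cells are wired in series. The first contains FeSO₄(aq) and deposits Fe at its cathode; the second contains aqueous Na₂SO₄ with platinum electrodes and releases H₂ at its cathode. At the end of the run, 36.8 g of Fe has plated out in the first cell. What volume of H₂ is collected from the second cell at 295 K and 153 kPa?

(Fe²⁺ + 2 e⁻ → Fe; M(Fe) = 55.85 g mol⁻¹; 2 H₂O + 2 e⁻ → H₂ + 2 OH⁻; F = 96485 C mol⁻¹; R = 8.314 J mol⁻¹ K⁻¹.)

n(Fe) = 36.8 / 55.85 = 0.6589 mol, so n(e⁻) = 2 × 0.6589 = 1.318 mol.
The cells are in series, so the same 1.318 mol of electrons passes through the second cell.
2 H₂O + 2 e⁻ → H₂ + 2 OH⁻ — 2 mol e⁻ per mol H₂, so n(H₂) = 1.318/2 = 0.6589 mol.
V = nRT/P = (0.6589 × 8.314 × 295) / (153 × 10³) = 0.0106 m³ = 10.6 L.

10.6 L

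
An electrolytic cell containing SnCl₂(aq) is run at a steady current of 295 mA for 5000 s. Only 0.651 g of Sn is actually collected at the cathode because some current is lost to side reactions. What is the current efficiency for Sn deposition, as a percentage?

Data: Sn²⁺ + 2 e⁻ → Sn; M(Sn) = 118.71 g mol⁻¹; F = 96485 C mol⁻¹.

71.7 %

Q = I·t = 0.2950 × 5000.0 = 1475 C; n(e⁻) = 1475/96485 = 0.01529 mol.
Theoretical n(Sn) = n(e⁻)/2 = 0.007644 mol, i.e. m_theo = 0.007644 × 118.71 = 0.9074 g.
Efficiency = m_actual / m_theo = 0.651 / 0.9074 = 71.7 %.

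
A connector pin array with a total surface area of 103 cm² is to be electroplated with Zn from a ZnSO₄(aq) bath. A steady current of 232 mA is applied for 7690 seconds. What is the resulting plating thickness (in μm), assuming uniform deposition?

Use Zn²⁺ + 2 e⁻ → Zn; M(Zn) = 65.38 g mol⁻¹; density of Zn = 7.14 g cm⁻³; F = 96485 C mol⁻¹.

8.22 μm

Q = I·t = 0.2320 × 7690.0 = 1784 C; n(e⁻) = 0.01849 mol.
n(Zn) = n(e⁻)/2 = 0.009245 mol, so m = 0.009245 × 65.38 = 0.6045 g.
Volume = m/ρ = 0.6045 / 7.14 = 0.08466 cm³.
Thickness = V/A = 0.08466 / 103 = 8.22 × 10⁻⁴ cm = 8.22 μm.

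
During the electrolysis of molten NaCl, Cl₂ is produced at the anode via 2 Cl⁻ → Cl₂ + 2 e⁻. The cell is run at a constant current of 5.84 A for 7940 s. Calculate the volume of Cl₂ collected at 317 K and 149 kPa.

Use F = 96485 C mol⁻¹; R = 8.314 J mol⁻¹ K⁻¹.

4.25 L

Q = I·t = 5.840 A × 7940.0 s = 46370 C.
n(e⁻) = Q/F = 46370 / 96485 = 0.4806 mol.
2 electrons are transferred per Cl₂ molecule, so n(Cl₂) = 0.4806 / 2 = 0.2403 mol.
V = nRT/P = (0.2403 × 8.314 × 317) / (149 × 10³ Pa) = 0.00425 m³ = 4.25 L.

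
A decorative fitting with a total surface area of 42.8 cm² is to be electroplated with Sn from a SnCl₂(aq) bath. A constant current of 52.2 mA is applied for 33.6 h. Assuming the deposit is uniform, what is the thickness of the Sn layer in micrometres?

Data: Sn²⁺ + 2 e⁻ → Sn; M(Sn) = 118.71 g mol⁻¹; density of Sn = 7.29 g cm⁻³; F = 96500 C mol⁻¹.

124 μm

Q = I·t = 0.05220 × 120960 = 6314 C; n(e⁻) = 0.06543 mol.
n(Sn) = n(e⁻)/2 = 0.03272 mol, so m = 0.03272 × 118.71 = 3.884 g.
Volume = m/ρ = 3.884 / 7.29 = 0.5327 cm³.
Thickness = V/A = 0.5327 / 42.8 = 0.0124 cm = 124 μm.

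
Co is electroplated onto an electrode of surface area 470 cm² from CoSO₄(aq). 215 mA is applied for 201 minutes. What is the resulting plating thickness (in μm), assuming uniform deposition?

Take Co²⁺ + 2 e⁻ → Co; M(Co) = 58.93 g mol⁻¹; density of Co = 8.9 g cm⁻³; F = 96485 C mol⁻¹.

1.89 μm

Q = I·t = 0.2150 × 12060 = 2593 C; n(e⁻) = 0.02687 mol.
n(Co) = n(e⁻)/2 = 0.01344 mol, so m = 0.01344 × 58.93 = 0.7918 g.
Volume = m/ρ = 0.7918 / 8.9 = 0.08897 cm³.
Thickness = V/A = 0.08897 / 470 = 1.89 × 10⁻⁴ cm = 1.89 μm.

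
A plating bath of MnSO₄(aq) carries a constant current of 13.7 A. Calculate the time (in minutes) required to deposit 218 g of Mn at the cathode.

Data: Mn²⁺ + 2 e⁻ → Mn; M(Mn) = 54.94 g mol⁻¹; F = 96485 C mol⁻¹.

n(Mn) = m/M = 218 / 54.94 = 3.968 mol.
Each Mn atom requires 2 electrons, so n(e⁻) = 2 × 3.968 = 7.936 mol.
Q = n(e⁻)·F = 7.936 × 96485 = 765700 C.
t = Q/I = 765700 / 13.70 A = 55890 s = 932 min.

932 min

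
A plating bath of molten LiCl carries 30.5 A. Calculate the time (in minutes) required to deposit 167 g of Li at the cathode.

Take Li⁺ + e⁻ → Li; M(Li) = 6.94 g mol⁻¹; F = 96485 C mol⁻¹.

n(Li) = m/M = 167 / 6.94 = 24.06 mol.
Each Li atom requires 1 electron, so n(e⁻) = 1 × 24.06 = 24.06 mol.
Q = n(e⁻)·F = 24.06 × 96485 = 2322000 C.
t = Q/I = 2322000 / 30.50 A = 76120 s = 1270 min.

1270 min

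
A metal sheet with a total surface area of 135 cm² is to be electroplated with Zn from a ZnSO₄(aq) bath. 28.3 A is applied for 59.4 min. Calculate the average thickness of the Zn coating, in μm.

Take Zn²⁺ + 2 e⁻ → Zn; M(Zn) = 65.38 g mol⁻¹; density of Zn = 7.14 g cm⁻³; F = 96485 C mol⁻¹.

Q = I·t = 28.30 × 3564.0 = 100900 C; n(e⁻) = 1.045 mol.
n(Zn) = n(e⁻)/2 = 0.5227 mol, so m = 0.5227 × 65.38 = 34.17 g.
Volume = m/ρ = 34.17 / 7.14 = 4.786 cm³.
Thickness = V/A = 4.786 / 135 = 0.0355 cm = 355 μm.

355 μm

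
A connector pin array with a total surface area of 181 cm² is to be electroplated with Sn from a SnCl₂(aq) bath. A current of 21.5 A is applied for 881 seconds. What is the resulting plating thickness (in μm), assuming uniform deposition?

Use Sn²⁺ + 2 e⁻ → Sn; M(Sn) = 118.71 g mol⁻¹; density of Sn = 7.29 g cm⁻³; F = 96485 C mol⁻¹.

Q = I·t = 21.50 × 881.00 = 18940 C; n(e⁻) = 0.1963 mol.
n(Sn) = n(e⁻)/2 = 0.09816 mol, so m = 0.09816 × 118.71 = 11.65 g.
Volume = m/ρ = 11.65 / 7.29 = 1.598 cm³.
Thickness = V/A = 1.598 / 181 = 0.00883 cm = 88.3 μm.

88.3 μm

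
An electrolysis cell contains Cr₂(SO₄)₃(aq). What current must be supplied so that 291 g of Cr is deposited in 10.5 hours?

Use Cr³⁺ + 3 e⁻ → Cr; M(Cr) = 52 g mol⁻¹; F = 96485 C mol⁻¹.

42.9 A

n(Cr) = 291 / 52 = 5.596 mol.
n(e⁻) = 3 × 5.596 = 16.79 mol.
Q = n(e⁻)·F = 16.79 × 96485 = 1620000 C.
I = Q/t = 1620000 / 37800 s = 42.9 A.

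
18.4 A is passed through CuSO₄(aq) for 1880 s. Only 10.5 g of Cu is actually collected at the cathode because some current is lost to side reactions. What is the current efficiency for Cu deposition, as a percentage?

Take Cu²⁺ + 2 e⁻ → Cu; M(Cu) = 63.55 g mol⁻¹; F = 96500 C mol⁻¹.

Q = I·t = 18.40 × 1880.0 = 34590 C; n(e⁻) = 34590/96500 = 0.3585 mol.
Theoretical n(Cu) = n(e⁻)/2 = 0.1792 mol, i.e. m_theo = 0.1792 × 63.55 = 11.39 g.
Efficiency = m_actual / m_theo = 10.5 / 11.39 = 92.2 %.

92.2 %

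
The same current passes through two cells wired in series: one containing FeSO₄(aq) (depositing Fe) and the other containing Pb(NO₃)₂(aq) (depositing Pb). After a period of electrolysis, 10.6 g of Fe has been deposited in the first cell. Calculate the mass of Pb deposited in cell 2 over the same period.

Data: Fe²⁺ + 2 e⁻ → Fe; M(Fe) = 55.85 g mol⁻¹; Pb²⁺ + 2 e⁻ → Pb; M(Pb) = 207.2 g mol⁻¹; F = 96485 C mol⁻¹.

39.3 g

n(Fe) = 10.6 / 55.85 = 0.1898 mol.
Since Fe²⁺ + 2 e⁻ → Fe, n(e⁻) passed = 2 × 0.1898 = 0.3796 mol.
Cells in series carry the same charge, so the same 0.3796 mol of electrons passes through cell 2.
Pb²⁺ + 2 e⁻ → Pb, so n(Pb) = 0.3796 / 2 = 0.1898 mol.
m(Pb) = 0.1898 × 207.2 = 39.3 g.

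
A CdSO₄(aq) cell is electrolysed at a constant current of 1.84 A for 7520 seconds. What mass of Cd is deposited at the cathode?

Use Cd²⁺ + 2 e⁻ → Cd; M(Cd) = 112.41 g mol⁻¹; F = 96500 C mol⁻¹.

Q = I·t = 1.840 A × 7520.0 s = 13840 C.
n(e⁻) = Q/F = 13840 / 96500 = 0.1434 mol.
Cd²⁺ + 2 e⁻ → Cd, so n(Cd) = n(e⁻)/2 = 0.07169 mol.
m = n·M = 0.07169 × 112.41 = 8.06 g.

8.06 g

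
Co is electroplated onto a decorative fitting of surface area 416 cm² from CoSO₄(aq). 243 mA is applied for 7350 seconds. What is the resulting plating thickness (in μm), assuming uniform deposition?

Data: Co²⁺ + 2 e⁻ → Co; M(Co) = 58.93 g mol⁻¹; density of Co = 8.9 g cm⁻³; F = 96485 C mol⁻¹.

1.47 μm

Q = I·t = 0.2430 × 7350.0 = 1786 C; n(e⁻) = 0.01851 mol.
n(Co) = n(e⁻)/2 = 0.009256 mol, so m = 0.009256 × 58.93 = 0.5454 g.
Volume = m/ρ = 0.5454 / 8.9 = 0.06128 cm³.
Thickness = V/A = 0.06128 / 416 = 1.47 × 10⁻⁴ cm = 1.47 μm.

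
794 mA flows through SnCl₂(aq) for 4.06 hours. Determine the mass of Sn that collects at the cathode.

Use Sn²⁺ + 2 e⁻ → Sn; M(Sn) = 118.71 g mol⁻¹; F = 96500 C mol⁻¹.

Q = I·t = 0.7940 A × 14616 s = 11610 C.
n(e⁻) = Q/F = 11610 / 96500 = 0.1203 mol.
Sn²⁺ + 2 e⁻ → Sn, so n(Sn) = n(e⁻)/2 = 0.06013 mol.
m = n·M = 0.06013 × 118.71 = 7.14 g.

7.14 g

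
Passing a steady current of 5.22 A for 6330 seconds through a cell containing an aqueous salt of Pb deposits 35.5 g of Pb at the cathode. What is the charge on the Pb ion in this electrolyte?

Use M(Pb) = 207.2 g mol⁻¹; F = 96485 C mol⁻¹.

+2

Q = I·t = 5.220 A × 6330.0 s = 33040 C, so n(e⁻) = 33040/96485 = 0.3425 mol.
n(Pb) deposited = 35.5 / 207.2 = 0.1713 mol.
Electrons per atom = n(e⁻)/n(Pb) = 0.3425 / 0.1713 = 2.00 ≈ 2, so the ion is Pb²⁺.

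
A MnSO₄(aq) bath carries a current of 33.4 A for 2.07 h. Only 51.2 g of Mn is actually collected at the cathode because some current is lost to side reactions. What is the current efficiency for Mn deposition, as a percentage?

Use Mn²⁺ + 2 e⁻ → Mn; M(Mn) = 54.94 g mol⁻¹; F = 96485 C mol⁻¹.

Q = I·t = 33.40 × 7452.0 = 248900 C; n(e⁻) = 248900/96485 = 2.580 mol.
Theoretical n(Mn) = n(e⁻)/2 = 1.290 mol, i.e. m_theo = 1.290 × 54.94 = 70.86 g.
Efficiency = m_actual / m_theo = 51.2 / 70.86 = 72.3 %.

72.3 %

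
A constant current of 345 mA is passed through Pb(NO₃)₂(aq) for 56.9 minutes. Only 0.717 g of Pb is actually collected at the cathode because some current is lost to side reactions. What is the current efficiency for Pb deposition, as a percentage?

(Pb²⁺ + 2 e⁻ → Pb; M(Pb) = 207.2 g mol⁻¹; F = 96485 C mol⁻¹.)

Q = I·t = 0.3450 × 3414.0 = 1178 C; n(e⁻) = 1178/96485 = 0.01221 mol.
Theoretical n(Pb) = n(e⁻)/2 = 0.006104 mol, i.e. m_theo = 0.006104 × 207.2 = 1.265 g.
Efficiency = m_actual / m_theo = 0.717 / 1.265 = 56.7 %.

56.7 %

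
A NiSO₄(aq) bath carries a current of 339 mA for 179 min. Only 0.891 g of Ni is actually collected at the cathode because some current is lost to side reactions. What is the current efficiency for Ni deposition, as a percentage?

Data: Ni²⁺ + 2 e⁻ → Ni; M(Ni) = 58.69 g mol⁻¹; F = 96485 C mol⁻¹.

Q = I·t = 0.3390 × 10740 = 3641 C; n(e⁻) = 3641/96485 = 0.03773 mol.
Theoretical n(Ni) = n(e⁻)/2 = 0.01887 mol, i.e. m_theo = 0.01887 × 58.69 = 1.107 g.
Efficiency = m_actual / m_theo = 0.891 / 1.107 = 80.5 %.

80.5 %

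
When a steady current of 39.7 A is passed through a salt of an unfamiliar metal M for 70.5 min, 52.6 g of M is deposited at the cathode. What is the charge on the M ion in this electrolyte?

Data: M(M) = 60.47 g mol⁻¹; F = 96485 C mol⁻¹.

Q = I·t = 39.70 A × 4230.0 s = 167900 C, so n(e⁻) = 167900/96485 = 1.740 mol.
n(M) deposited = 52.6 / 60.47 = 0.8699 mol.
Electrons per atom = n(e⁻)/n(M) = 1.740 / 0.8699 = 2.00 ≈ 2, so the ion is M²⁺.

+2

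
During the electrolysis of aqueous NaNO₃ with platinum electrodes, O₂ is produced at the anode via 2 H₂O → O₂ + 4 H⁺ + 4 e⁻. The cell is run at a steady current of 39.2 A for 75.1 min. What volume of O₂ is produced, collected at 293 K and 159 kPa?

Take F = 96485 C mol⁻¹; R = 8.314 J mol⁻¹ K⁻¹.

7.01 L

Q = I·t = 39.20 A × 4506.0 s = 176600 C.
n(e⁻) = Q/F = 176600 / 96485 = 1.831 mol.
4 electrons are transferred per O₂ molecule, so n(O₂) = 1.831 / 4 = 0.4577 mol.
V = nRT/P = (0.4577 × 8.314 × 293) / (159 × 10³ Pa) = 0.00701 m³ = 7.01 L.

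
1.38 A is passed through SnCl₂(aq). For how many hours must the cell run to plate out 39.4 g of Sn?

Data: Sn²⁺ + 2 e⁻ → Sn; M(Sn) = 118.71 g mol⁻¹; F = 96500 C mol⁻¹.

12.9 h

n(Sn) = m/M = 39.4 / 118.71 = 0.3319 mol.
Each Sn atom requires 2 electrons, so n(e⁻) = 2 × 0.3319 = 0.6638 mol.
Q = n(e⁻)·F = 0.6638 × 96500 = 64060 C.
t = Q/I = 64060 / 1.380 A = 46420 s = 12.9 h.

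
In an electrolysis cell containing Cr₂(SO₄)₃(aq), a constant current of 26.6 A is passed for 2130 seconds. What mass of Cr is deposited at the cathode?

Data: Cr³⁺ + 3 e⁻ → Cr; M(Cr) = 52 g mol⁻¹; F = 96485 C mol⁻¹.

Q = I·t = 26.60 A × 2130.0 s = 56660 C.
n(e⁻) = Q/F = 56660 / 96485 = 0.5872 mol.
Cr³⁺ + 3 e⁻ → Cr, so n(Cr) = n(e⁻)/3 = 0.1957 mol.
m = n·M = 0.1957 × 52 = 10.2 g.

10.2 g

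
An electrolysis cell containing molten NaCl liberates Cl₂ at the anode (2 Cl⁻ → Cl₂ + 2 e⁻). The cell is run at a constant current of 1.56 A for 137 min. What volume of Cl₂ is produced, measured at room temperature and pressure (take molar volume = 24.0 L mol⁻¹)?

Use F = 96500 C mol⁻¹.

1.59 L

Q = I·t = 1.560 A × 8220.0 s = 12820 C.
n(e⁻) = Q/F = 12820 / 96500 = 0.1329 mol.
2 electrons are transferred per Cl₂ molecule, so n(Cl₂) = 0.1329 / 2 = 0.06644 mol.
V = n × V_m = 0.06644 × 24.0 = 1.59 L.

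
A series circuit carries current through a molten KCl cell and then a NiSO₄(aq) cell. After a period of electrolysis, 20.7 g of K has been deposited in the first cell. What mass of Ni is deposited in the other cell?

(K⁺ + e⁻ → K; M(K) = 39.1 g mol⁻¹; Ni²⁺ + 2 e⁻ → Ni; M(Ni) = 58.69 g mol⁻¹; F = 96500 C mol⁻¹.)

15.5 g

n(K) = 20.7 / 39.1 = 0.5294 mol.
Since K⁺ + e⁻ → K, n(e⁻) passed = 1 × 0.5294 = 0.5294 mol.
Cells in series carry the same charge, so the same 0.5294 mol of electrons passes through cell 2.
Ni²⁺ + 2 e⁻ → Ni, so n(Ni) = 0.5294 / 2 = 0.2647 mol.
m(Ni) = 0.2647 × 58.69 = 15.5 g.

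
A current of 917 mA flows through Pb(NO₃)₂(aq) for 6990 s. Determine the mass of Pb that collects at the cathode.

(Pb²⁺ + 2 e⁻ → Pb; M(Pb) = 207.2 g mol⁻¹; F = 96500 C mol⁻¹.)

6.88 g

Q = I·t = 0.9170 A × 6990.0 s = 6410 C.
n(e⁻) = Q/F = 6410 / 96500 = 0.06642 mol.
Pb²⁺ + 2 e⁻ → Pb, so n(Pb) = n(e⁻)/2 = 0.03321 mol.
m = n·M = 0.03321 × 207.2 = 6.88 g.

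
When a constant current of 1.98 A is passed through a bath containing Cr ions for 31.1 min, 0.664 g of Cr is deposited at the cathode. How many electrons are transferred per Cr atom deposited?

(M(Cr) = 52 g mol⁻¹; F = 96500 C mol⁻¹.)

3

Q = I·t = 1.980 A × 1866.0 s = 3695 C, so n(e⁻) = 3695/96500 = 0.03829 mol.
n(Cr) deposited = 0.664 / 52 = 0.01277 mol.
Electrons per atom = n(e⁻)/n(Cr) = 0.03829 / 0.01277 = 3.00 ≈ 3, so the ion is Cr³⁺.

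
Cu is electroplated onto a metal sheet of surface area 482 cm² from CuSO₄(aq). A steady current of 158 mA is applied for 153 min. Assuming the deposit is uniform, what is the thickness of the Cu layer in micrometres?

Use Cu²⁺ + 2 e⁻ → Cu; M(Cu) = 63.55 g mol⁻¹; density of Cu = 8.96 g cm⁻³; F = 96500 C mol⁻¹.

Q = I·t = 0.1580 × 9180.0 = 1450 C; n(e⁻) = 0.01503 mol.
n(Cu) = n(e⁻)/2 = 0.007515 mol, so m = 0.007515 × 63.55 = 0.4776 g.
Volume = m/ρ = 0.4776 / 8.96 = 0.05330 cm³.
Thickness = V/A = 0.05330 / 482 = 1.11 × 10⁻⁴ cm = 1.11 μm.

1.11 μm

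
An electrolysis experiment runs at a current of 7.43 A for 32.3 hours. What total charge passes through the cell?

Q = I·t = 7.430 A × 116280 s = 8.64 × 10⁵ C.

8.64 × 10⁵ C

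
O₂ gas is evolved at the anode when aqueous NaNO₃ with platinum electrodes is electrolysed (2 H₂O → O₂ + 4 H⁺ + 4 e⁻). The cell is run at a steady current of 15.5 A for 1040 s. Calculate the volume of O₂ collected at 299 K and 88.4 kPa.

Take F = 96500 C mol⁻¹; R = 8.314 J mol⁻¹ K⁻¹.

1.17 L

Q = I·t = 15.50 A × 1040.0 s = 16120 C.
n(e⁻) = Q/F = 16120 / 96500 = 0.1670 mol.
4 electrons are transferred per O₂ molecule, so n(O₂) = 0.1670 / 4 = 0.04176 mol.
V = nRT/P = (0.04176 × 8.314 × 299) / (88.4 × 10³ Pa) = 0.00117 m³ = 1.17 L.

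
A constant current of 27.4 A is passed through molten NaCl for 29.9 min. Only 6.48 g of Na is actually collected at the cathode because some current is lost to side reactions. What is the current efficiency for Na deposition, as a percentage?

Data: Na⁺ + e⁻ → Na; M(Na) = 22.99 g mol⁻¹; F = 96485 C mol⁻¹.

Q = I·t = 27.40 × 1794.0 = 49160 C; n(e⁻) = 49160/96485 = 0.5095 mol.
Theoretical n(Na) = n(e⁻)/1 = 0.5095 mol, i.e. m_theo = 0.5095 × 22.99 = 11.71 g.
Efficiency = m_actual / m_theo = 6.48 / 11.71 = 55.3 %.

55.3 %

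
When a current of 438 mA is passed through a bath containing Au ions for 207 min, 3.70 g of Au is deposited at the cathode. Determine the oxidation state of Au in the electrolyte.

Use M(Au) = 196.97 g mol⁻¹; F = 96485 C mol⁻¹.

Q = I·t = 0.4380 A × 12420 s = 5440 C, so n(e⁻) = 5440/96485 = 0.05638 mol.
n(Au) deposited = 3.70 / 196.97 = 0.01878 mol.
Electrons per atom = n(e⁻)/n(Au) = 0.05638 / 0.01878 = 3.00 ≈ 3, so the ion is Au³⁺.

+3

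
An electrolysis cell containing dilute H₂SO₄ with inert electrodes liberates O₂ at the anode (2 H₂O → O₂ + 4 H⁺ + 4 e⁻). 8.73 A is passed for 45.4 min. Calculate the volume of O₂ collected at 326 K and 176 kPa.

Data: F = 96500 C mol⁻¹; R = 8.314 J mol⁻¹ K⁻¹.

0.949 L

Q = I·t = 8.730 A × 2724.0 s = 23780 C.
n(e⁻) = Q/F = 23780 / 96500 = 0.2464 mol.
4 electrons are transferred per O₂ molecule, so n(O₂) = 0.2464 / 4 = 0.06161 mol.
V = nRT/P = (0.06161 × 8.314 × 326) / (176 × 10³ Pa) = 9.49 × 10⁻⁴ m³ = 0.949 L.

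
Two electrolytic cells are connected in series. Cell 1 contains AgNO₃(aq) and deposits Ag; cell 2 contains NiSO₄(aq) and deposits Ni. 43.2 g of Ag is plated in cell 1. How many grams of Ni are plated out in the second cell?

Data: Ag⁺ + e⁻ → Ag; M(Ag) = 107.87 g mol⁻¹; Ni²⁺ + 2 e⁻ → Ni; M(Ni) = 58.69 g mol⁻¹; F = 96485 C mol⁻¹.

11.8 g

n(Ag) = 43.2 / 107.87 = 0.4005 mol.
Since Ag⁺ + e⁻ → Ag, n(e⁻) passed = 1 × 0.4005 = 0.4005 mol.
Cells in series carry the same charge, so the same 0.4005 mol of electrons passes through cell 2.
Ni²⁺ + 2 e⁻ → Ni, so n(Ni) = 0.4005 / 2 = 0.2002 mol.
m(Ni) = 0.2002 × 58.69 = 11.8 g.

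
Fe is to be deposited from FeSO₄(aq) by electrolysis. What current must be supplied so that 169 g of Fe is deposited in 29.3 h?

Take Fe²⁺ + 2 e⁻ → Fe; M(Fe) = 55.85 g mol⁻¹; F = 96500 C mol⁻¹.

n(Fe) = 169 / 55.85 = 3.026 mol.
n(e⁻) = 2 × 3.026 = 6.052 mol.
Q = n(e⁻)·F = 6.052 × 96500 = 584000 C.
I = Q/t = 584000 / 105480 s = 5.54 A.

5.54 A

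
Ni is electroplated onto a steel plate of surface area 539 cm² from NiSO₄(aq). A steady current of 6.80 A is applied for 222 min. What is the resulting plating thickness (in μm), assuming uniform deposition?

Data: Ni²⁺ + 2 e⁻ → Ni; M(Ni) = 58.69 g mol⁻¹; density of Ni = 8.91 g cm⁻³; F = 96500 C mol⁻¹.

Q = I·t = 6.800 × 13320 = 90580 C; n(e⁻) = 0.9386 mol.
n(Ni) = n(e⁻)/2 = 0.4693 mol, so m = 0.4693 × 58.69 = 27.54 g.
Volume = m/ρ = 27.54 / 8.91 = 3.091 cm³.
Thickness = V/A = 3.091 / 539 = 0.00574 cm = 57.4 μm.

57.4 μm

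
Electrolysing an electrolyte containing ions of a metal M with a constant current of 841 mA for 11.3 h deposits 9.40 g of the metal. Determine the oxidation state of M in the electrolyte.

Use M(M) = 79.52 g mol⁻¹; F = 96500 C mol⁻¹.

Q = I·t = 0.8410 A × 40680 s = 34210 C, so n(e⁻) = 34210/96500 = 0.3545 mol.
n(M) deposited = 9.40 / 79.52 = 0.1182 mol.
Electrons per atom = n(e⁻)/n(M) = 0.3545 / 0.1182 = 3.00 ≈ 3, so the ion is M³⁺.

+3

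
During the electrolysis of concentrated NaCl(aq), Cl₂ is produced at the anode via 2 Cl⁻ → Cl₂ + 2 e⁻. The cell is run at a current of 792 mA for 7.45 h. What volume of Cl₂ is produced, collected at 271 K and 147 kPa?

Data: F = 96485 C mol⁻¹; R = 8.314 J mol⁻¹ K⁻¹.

1.69 L

Q = I·t = 0.7920 A × 26820 s = 21240 C.
n(e⁻) = Q/F = 21240 / 96485 = 0.2202 mol.
2 electrons are transferred per Cl₂ molecule, so n(Cl₂) = 0.2202 / 2 = 0.1101 mol.
V = nRT/P = (0.1101 × 8.314 × 271) / (147 × 10³ Pa) = 0.00169 m³ = 1.69 L.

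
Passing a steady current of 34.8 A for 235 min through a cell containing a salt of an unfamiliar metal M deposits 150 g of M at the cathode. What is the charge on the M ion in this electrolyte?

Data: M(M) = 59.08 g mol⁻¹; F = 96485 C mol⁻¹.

Q = I·t = 34.80 A × 14100 s = 490700 C, so n(e⁻) = 490700/96485 = 5.086 mol.
n(M) deposited = 150 / 59.08 = 2.539 mol.
Electrons per atom = n(e⁻)/n(M) = 5.086 / 2.539 = 2.00 ≈ 2, so the ion is M²⁺.

+2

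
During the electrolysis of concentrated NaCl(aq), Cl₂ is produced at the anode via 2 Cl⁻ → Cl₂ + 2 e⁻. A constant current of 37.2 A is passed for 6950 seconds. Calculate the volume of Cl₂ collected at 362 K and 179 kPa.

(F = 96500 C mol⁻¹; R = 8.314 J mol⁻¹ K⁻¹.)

22.5 L

Q = I·t = 37.20 A × 6950.0 s = 258500 C.
n(e⁻) = Q/F = 258500 / 96500 = 2.679 mol.
2 electrons are transferred per Cl₂ molecule, so n(Cl₂) = 2.679 / 2 = 1.340 mol.
V = nRT/P = (1.340 × 8.314 × 362) / (179 × 10³ Pa) = 0.0225 m³ = 22.5 L.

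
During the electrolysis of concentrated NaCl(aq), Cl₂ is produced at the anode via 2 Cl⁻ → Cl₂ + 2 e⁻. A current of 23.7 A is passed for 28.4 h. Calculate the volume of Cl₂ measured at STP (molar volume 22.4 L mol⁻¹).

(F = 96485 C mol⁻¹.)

281 L

Q = I·t = 23.70 A × 102240 s = 2423000 C.
n(e⁻) = Q/F = 2423000 / 96485 = 25.11 mol.
2 electrons are transferred per Cl₂ molecule, so n(Cl₂) = 25.11 / 2 = 12.56 mol.
V = n × V_m = 12.56 × 22.4 = 281 L.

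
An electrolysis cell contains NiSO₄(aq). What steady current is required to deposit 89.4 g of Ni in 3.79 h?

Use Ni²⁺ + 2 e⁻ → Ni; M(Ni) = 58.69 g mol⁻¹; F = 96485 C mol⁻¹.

21.5 A

n(Ni) = 89.4 / 58.69 = 1.523 mol.
n(e⁻) = 2 × 1.523 = 3.047 mol.
Q = n(e⁻)·F = 3.047 × 96485 = 293900 C.
I = Q/t = 293900 / 13644 s = 21.5 A.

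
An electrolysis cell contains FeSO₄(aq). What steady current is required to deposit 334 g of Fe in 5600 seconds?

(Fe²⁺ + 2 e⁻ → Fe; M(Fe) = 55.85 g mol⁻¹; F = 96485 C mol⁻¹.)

n(Fe) = 334 / 55.85 = 5.980 mol.
n(e⁻) = 2 × 5.980 = 11.96 mol.
Q = n(e⁻)·F = 11.96 × 96485 = 1154000 C.
I = Q/t = 1154000 / 5600.0 s = 206 A.

206 A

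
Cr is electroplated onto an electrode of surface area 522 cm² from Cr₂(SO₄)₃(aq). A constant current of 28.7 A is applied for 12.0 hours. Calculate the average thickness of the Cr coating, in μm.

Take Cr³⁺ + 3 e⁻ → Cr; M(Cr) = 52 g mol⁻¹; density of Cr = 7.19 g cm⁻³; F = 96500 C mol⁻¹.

593 μm

Q = I·t = 28.70 × 43200 = 1240000 C; n(e⁻) = 12.85 mol.
n(Cr) = n(e⁻)/3 = 4.283 mol, so m = 4.283 × 52 = 222.7 g.
Volume = m/ρ = 222.7 / 7.19 = 30.97 cm³.
Thickness = V/A = 30.97 / 522 = 0.0593 cm = 593 μm.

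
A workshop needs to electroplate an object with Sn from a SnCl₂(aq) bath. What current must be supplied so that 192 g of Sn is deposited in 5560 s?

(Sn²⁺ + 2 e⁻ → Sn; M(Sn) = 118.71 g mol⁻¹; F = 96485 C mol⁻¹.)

56.1 A

n(Sn) = 192 / 118.71 = 1.617 mol.
n(e⁻) = 2 × 1.617 = 3.235 mol.
Q = n(e⁻)·F = 3.235 × 96485 = 312100 C.
I = Q/t = 312100 / 5560.0 s = 56.1 A.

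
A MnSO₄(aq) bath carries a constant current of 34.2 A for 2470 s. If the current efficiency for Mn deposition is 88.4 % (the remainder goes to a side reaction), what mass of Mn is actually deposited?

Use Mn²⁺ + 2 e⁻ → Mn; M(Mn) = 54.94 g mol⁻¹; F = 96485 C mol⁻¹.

Q = I·t = 34.20 × 2470.0 = 84470 C.
n(e⁻) = 84470/96485 = 0.8755 mol; theoretically n(Mn) = 0.8755/2 = 0.4378 mol, m_theo = 24.05 g.
At 88.4 % efficiency, m_actual = 0.884 × 24.05 = 21.3 g.

21.3 g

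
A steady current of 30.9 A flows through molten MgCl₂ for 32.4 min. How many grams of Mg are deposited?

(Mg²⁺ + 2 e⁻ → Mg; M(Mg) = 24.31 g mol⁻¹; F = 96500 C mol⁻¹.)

Q = I·t = 30.90 A × 1944.0 s = 60070 C.
n(e⁻) = Q/F = 60070 / 96500 = 0.6225 mol.
Mg²⁺ + 2 e⁻ → Mg, so n(Mg) = n(e⁻)/2 = 0.3112 mol.
m = n·M = 0.3112 × 24.31 = 7.57 g.

7.57 g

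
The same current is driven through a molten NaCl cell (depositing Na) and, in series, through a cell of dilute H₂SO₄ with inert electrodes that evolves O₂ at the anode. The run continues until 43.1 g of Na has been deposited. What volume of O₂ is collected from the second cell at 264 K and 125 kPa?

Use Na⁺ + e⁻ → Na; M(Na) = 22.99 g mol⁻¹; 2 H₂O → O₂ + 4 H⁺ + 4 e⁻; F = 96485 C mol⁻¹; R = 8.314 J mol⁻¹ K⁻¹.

n(Na) = 43.1 / 22.99 = 1.875 mol, so n(e⁻) = 1 × 1.875 = 1.875 mol.
The cells are in series, so the same 1.875 mol of electrons passes through the second cell.
2 H₂O → O₂ + 4 H⁺ + 4 e⁻ — 4 mol e⁻ per mol O₂, so n(O₂) = 1.875/4 = 0.4687 mol.
V = nRT/P = (0.4687 × 8.314 × 264) / (125 × 10³) = 0.00823 m³ = 8.23 L.

8.23 L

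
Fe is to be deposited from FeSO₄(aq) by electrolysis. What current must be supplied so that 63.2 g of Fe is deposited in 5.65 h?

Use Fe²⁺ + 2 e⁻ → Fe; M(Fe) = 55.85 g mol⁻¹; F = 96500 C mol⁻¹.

n(Fe) = 63.2 / 55.85 = 1.132 mol.
n(e⁻) = 2 × 1.132 = 2.263 mol.
Q = n(e⁻)·F = 2.263 × 96500 = 218400 C.
I = Q/t = 218400 / 20340 s = 10.7 A.

10.7 A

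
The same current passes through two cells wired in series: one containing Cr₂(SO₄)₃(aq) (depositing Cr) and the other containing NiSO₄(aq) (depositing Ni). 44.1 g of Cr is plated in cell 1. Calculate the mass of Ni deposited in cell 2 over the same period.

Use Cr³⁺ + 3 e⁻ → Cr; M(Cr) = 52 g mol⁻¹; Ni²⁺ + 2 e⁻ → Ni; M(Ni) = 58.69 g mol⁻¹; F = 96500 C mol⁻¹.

74.7 g

n(Cr) = 44.1 / 52 = 0.8481 mol.
Since Cr³⁺ + 3 e⁻ → Cr, n(e⁻) passed = 3 × 0.8481 = 2.544 mol.
Cells in series carry the same charge, so the same 2.544 mol of electrons passes through cell 2.
Ni²⁺ + 2 e⁻ → Ni, so n(Ni) = 2.544 / 2 = 1.272 mol.
m(Ni) = 1.272 × 58.69 = 74.7 g.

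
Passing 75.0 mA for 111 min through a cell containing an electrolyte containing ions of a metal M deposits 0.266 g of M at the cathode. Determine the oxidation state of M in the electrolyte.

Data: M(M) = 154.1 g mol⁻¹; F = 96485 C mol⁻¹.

Q = I·t = 0.07500 A × 6660.0 s = 499.5 C, so n(e⁻) = 499.5/96485 = 0.005177 mol.
n(M) deposited = 0.266 / 154.1 = 0.001726 mol.
Electrons per atom = n(e⁻)/n(M) = 0.005177 / 0.001726 = 3.00 ≈ 3, so the ion is M³⁺.

+3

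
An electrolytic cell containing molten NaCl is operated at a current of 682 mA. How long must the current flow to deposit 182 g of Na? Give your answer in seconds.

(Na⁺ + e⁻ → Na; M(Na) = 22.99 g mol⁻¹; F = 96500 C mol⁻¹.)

n(Na) = m/M = 182 / 22.99 = 7.916 mol.
Each Na atom requires 1 electron, so n(e⁻) = 1 × 7.916 = 7.916 mol.
Q = n(e⁻)·F = 7.916 × 96500 = 763900 C.
t = Q/I = 763900 / 0.6820 A = 1120000 s.

1.12 × 10⁶ s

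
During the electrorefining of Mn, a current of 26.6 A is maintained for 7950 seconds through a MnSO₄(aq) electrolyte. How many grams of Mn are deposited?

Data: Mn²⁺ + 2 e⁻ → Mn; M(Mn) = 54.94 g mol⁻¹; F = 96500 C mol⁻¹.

60.2 g

Q = I·t = 26.60 A × 7950.0 s = 211500 C.
n(e⁻) = Q/F = 211500 / 96500 = 2.191 mol.
Mn²⁺ + 2 e⁻ → Mn, so n(Mn) = n(e⁻)/2 = 1.096 mol.
m = n·M = 1.096 × 54.94 = 60.2 g.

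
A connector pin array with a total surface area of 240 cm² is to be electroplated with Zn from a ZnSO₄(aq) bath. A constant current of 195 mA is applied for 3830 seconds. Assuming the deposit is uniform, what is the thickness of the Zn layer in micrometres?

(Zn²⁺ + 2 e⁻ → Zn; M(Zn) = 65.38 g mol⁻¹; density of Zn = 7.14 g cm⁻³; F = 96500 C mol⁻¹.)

1.48 μm

Q = I·t = 0.1950 × 3830.0 = 746.8 C; n(e⁻) = 0.007739 mol.
n(Zn) = n(e⁻)/2 = 0.003870 mol, so m = 0.003870 × 65.38 = 0.2530 g.
Volume = m/ρ = 0.2530 / 7.14 = 0.03543 cm³.
Thickness = V/A = 0.03543 / 240 = 1.48 × 10⁻⁴ cm = 1.48 μm.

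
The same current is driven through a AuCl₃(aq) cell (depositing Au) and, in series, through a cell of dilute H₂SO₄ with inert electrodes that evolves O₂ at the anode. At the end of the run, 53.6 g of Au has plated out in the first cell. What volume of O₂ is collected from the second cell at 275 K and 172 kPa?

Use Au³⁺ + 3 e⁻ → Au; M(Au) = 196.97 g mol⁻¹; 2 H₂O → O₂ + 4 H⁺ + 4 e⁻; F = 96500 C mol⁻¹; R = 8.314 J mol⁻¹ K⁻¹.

n(Au) = 53.6 / 196.97 = 0.2721 mol, so n(e⁻) = 3 × 0.2721 = 0.8164 mol.
The cells are in series, so the same 0.8164 mol of electrons passes through the second cell.
2 H₂O → O₂ + 4 H⁺ + 4 e⁻ — 4 mol e⁻ per mol O₂, so n(O₂) = 0.8164/4 = 0.2041 mol.
V = nRT/P = (0.2041 × 8.314 × 275) / (172 × 10³) = 0.00271 m³ = 2.71 L.

2.71 L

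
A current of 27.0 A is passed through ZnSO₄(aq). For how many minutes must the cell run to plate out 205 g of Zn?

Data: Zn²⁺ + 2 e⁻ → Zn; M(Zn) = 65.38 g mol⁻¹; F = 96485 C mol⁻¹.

n(Zn) = m/M = 205 / 65.38 = 3.136 mol.
Each Zn atom requires 2 electrons, so n(e⁻) = 2 × 3.136 = 6.271 mol.
Q = n(e⁻)·F = 6.271 × 96485 = 605100 C.
t = Q/I = 605100 / 27.00 A = 22410 s = 373 min.

373 min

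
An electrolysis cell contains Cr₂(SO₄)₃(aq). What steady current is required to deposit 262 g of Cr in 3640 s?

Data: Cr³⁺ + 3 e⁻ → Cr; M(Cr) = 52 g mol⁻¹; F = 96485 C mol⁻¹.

401 A

n(Cr) = 262 / 52 = 5.038 mol.
n(e⁻) = 3 × 5.038 = 15.12 mol.
Q = n(e⁻)·F = 15.12 × 96485 = 1458000 C.
I = Q/t = 1458000 / 3640.0 s = 401 A.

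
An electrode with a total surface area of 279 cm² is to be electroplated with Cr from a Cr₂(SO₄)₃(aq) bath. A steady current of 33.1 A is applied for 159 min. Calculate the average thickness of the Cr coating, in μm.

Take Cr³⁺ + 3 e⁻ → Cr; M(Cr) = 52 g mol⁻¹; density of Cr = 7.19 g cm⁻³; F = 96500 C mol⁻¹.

283 μm

Q = I·t = 33.10 × 9540.0 = 315800 C; n(e⁻) = 3.272 mol.
n(Cr) = n(e⁻)/3 = 1.091 mol, so m = 1.091 × 52 = 56.72 g.
Volume = m/ρ = 56.72 / 7.19 = 7.889 cm³.
Thickness = V/A = 7.889 / 279 = 0.0283 cm = 283 μm.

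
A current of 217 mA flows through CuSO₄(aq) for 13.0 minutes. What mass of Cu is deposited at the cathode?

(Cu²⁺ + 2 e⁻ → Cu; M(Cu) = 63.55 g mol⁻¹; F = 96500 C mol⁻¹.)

Q = I·t = 0.2170 A × 780.00 s = 169.3 C.
n(e⁻) = Q/F = 169.3 / 96500 = 0.001754 mol.
Cu²⁺ + 2 e⁻ → Cu, so n(Cu) = n(e⁻)/2 = 0.0008770 mol.
m = n·M = 0.0008770 × 63.55 = 0.0557 g.

0.0557 g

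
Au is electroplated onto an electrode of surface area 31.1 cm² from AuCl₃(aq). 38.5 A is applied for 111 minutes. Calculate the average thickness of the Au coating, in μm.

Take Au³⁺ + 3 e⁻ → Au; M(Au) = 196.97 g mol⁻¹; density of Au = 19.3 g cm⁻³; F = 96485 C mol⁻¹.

Q = I·t = 38.50 × 6660.0 = 256400 C; n(e⁻) = 2.658 mol.
n(Au) = n(e⁻)/3 = 0.8858 mol, so m = 0.8858 × 196.97 = 174.5 g.
Volume = m/ρ = 174.5 / 19.3 = 9.041 cm³.
Thickness = V/A = 9.041 / 31.1 = 0.291 cm = 2910 μm.

2910 μm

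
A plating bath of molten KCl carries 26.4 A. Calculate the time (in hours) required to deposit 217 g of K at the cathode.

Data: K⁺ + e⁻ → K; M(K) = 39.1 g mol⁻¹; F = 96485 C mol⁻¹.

5.63 h

n(K) = m/M = 217 / 39.1 = 5.550 mol.
Each K atom requires 1 electron, so n(e⁻) = 1 × 5.550 = 5.550 mol.
Q = n(e⁻)·F = 5.550 × 96485 = 535500 C.
t = Q/I = 535500 / 26.40 A = 20280 s = 5.63 h.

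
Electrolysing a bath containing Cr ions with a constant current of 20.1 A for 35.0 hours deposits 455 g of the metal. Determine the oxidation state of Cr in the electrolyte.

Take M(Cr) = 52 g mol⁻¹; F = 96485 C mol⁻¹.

Q = I·t = 20.10 A × 126000 s = 2533000 C, so n(e⁻) = 2533000/96485 = 26.25 mol.
n(Cr) deposited = 455 / 52 = 8.750 mol.
Electrons per atom = n(e⁻)/n(Cr) = 26.25 / 8.750 = 3.00 ≈ 3, so the ion is Cr³⁺.

+3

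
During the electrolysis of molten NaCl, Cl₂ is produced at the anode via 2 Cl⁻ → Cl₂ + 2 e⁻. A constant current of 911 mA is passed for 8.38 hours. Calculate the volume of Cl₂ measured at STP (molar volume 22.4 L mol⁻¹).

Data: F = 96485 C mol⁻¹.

Q = I·t = 0.9110 A × 30168 s = 27480 C.
n(e⁻) = Q/F = 27480 / 96485 = 0.2848 mol.
2 electrons are transferred per Cl₂ molecule, so n(Cl₂) = 0.2848 / 2 = 0.1424 mol.
V = n × V_m = 0.1424 × 22.4 = 3.19 L.

3.19 L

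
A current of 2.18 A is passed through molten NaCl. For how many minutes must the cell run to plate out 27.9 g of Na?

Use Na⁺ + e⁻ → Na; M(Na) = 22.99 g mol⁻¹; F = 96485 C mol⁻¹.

n(Na) = m/M = 27.9 / 22.99 = 1.214 mol.
Each Na atom requires 1 electron, so n(e⁻) = 1 × 1.214 = 1.214 mol.
Q = n(e⁻)·F = 1.214 × 96485 = 117100 C.
t = Q/I = 117100 / 2.180 A = 53710 s = 895 min.

895 min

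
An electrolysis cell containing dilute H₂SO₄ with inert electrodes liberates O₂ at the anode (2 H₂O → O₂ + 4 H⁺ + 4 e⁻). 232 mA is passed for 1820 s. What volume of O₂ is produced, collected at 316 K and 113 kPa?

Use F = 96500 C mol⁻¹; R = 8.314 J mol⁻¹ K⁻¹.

Q = I·t = 0.2320 A × 1820.0 s = 422.2 C.
n(e⁻) = Q/F = 422.2 / 96500 = 0.004376 mol.
4 electrons are transferred per O₂ molecule, so n(O₂) = 0.004376 / 4 = 0.001094 mol.
V = nRT/P = (0.001094 × 8.314 × 316) / (113 × 10³ Pa) = 2.54 × 10⁻⁵ m³ = 0.0254 L.

0.0254 L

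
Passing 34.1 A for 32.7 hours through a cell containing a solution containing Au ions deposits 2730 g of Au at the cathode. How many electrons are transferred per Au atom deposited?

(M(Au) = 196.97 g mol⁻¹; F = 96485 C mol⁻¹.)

Q = I·t = 34.10 A × 117720 s = 4014000 C, so n(e⁻) = 4014000/96485 = 41.60 mol.
n(Au) deposited = 2730 / 196.97 = 13.86 mol.
Electrons per atom = n(e⁻)/n(Au) = 41.60 / 13.86 = 3.00 ≈ 3, so the ion is Au³⁺.

3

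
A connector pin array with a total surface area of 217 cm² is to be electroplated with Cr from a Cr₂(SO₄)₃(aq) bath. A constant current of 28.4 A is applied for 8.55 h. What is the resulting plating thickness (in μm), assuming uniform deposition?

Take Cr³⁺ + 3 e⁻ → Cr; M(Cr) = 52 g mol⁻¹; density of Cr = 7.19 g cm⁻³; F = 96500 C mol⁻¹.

1010 μm

Q = I·t = 28.40 × 30780 = 874200 C; n(e⁻) = 9.059 mol.
n(Cr) = n(e⁻)/3 = 3.020 mol, so m = 3.020 × 52 = 157.0 g.
Volume = m/ρ = 157.0 / 7.19 = 21.84 cm³.
Thickness = V/A = 21.84 / 217 = 0.101 cm = 1010 μm.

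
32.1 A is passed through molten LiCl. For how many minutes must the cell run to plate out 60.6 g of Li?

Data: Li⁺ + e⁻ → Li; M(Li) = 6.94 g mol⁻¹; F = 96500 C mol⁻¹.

438 min

n(Li) = m/M = 60.6 / 6.94 = 8.732 mol.
Each Li atom requires 1 electron, so n(e⁻) = 1 × 8.732 = 8.732 mol.
Q = n(e⁻)·F = 8.732 × 96500 = 842600 C.
t = Q/I = 842600 / 32.10 A = 26250 s = 438 min.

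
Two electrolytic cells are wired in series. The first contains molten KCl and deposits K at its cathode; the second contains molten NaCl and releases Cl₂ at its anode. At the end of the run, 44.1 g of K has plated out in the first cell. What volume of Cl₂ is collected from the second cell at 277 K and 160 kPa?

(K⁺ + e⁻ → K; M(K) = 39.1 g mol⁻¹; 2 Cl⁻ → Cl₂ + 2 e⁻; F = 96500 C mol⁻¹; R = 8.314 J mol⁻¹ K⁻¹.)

n(K) = 44.1 / 39.1 = 1.128 mol, so n(e⁻) = 1 × 1.128 = 1.128 mol.
The cells are in series, so the same 1.128 mol of electrons passes through the second cell.
2 Cl⁻ → Cl₂ + 2 e⁻ — 2 mol e⁻ per mol Cl₂, so n(Cl₂) = 1.128/2 = 0.5639 mol.
V = nRT/P = (0.5639 × 8.314 × 277) / (160 × 10³) = 0.00812 m³ = 8.12 L.

8.12 L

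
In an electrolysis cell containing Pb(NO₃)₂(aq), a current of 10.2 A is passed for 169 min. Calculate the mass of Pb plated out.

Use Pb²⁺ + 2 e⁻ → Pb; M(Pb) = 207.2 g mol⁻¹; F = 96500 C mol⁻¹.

111 g

Q = I·t = 10.20 A × 10140 s = 103400 C.
n(e⁻) = Q/F = 103400 / 96500 = 1.072 mol.
Pb²⁺ + 2 e⁻ → Pb, so n(Pb) = n(e⁻)/2 = 0.5359 mol.
m = n·M = 0.5359 × 207.2 = 111 g.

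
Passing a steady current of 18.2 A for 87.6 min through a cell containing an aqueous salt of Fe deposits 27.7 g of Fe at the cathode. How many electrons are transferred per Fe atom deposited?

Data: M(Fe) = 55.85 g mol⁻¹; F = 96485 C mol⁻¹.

2

Q = I·t = 18.20 A × 5256.0 s = 95660 C, so n(e⁻) = 95660/96485 = 0.9914 mol.
n(Fe) deposited = 27.7 / 55.85 = 0.4960 mol.
Electrons per atom = n(e⁻)/n(Fe) = 0.9914 / 0.4960 = 2.00 ≈ 2, so the ion is Fe²⁺.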